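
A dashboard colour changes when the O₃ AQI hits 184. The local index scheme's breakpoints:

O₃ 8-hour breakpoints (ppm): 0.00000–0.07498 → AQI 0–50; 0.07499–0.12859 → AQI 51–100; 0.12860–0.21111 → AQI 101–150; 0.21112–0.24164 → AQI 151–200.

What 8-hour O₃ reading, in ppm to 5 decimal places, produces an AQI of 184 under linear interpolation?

AQI 184 lies in the 151–200 band, which corresponds to 0.21112–0.24164 ppm.
C = 0.21112 + (184−151)×(0.24164−0.21112)/(200−151) = 0.21112 + 33×0.03052/49 ≈ 0.2316743 ppm → 0.23167 ppm to 5 dp.

0.23167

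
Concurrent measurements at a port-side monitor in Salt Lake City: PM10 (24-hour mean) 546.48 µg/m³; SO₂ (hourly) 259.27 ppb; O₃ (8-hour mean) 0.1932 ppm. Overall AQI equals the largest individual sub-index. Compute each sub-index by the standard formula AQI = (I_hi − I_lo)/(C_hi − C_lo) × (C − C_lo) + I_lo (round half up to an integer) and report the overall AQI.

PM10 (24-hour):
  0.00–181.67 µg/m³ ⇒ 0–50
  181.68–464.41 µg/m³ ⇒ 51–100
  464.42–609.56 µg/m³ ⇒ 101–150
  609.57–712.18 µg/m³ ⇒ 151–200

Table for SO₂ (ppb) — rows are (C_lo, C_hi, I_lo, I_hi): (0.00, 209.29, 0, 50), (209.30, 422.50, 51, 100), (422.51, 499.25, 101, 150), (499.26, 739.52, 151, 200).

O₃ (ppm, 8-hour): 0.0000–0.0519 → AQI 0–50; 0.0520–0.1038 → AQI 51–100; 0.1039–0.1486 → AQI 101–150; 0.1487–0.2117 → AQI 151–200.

PM10: 546.48 ∈ [464.42, 609.56] ↔ index [101, 150].
101 + (546.48−464.42)·(150−101)/(609.56−464.42) = 101 + 82.06·49/145.14 ≈ 128.70, so AQI = 129.
SO₂: 259.27 ∈ [209.30, 422.50] ↔ index [51, 100].
51 + (259.27−209.30)·(100−51)/(422.50−209.30) = 51 + 49.97·49/213.20 ≈ 62.48, so AQI = 62.
O₃: row 0.1487–0.2117 (AQI 151–200). (200−151)·(0.1932−0.1487)/(0.2117−0.1487) + 151 = 49·0.0445/0.0630 + 151 ≈ 185.61 → 186.
Sub-indices: PM10→129, SO₂→62, O₃→186. Overall AQI = max = 186; dominant pollutant is O₃.

186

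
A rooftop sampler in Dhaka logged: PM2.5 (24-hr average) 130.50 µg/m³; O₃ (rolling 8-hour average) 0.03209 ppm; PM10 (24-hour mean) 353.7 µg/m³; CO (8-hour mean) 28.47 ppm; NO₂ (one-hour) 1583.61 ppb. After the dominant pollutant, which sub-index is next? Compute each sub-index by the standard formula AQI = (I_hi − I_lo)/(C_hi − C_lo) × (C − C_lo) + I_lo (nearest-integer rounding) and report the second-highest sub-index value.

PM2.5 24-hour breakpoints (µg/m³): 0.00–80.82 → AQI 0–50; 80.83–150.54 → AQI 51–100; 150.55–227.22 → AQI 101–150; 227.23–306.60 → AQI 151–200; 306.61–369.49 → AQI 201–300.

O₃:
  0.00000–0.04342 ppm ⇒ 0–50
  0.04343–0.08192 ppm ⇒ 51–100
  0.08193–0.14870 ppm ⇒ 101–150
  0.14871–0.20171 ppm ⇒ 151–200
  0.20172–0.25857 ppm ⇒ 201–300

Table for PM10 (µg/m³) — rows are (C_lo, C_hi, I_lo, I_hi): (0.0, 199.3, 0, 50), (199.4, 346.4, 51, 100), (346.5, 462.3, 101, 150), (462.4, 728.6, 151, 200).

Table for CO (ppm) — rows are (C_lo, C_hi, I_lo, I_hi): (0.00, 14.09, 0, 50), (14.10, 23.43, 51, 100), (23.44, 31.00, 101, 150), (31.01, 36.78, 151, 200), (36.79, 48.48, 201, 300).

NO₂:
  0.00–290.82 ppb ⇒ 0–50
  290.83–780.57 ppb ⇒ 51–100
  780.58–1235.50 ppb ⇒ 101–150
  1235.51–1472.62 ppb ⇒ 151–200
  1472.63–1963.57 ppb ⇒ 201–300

134

PM2.5 130.50: bracket 80.83–150.54 → index 51–100; slope 49/69.71, offset 49.67.
AQI = 51 + 49/69.71·49.67 ≈ 85.91 ⇒ 86.
O₃: row 0.00000–0.04342 (AQI 0–50). (50−0)·(0.03209−0.00000)/(0.04342−0.00000) + 0 = 50·0.03209/0.04342 + 0 ≈ 36.95 → 37.
PM10: row 346.5–462.3 (AQI 101–150). (150−101)·(353.7−346.5)/(462.3−346.5) + 101 = 49·7.2/115.8 + 101 ≈ 104.05 → 104.
CO: row 23.44–31.00 (AQI 101–150). (150−101)·(28.47−23.44)/(31.00−23.44) + 101 = 49·5.03/7.56 + 101 ≈ 133.60 → 134.
NO₂: 1583.61 ∈ [1472.63, 1963.57] ↔ index [201, 300].
201 + (1583.61−1472.63)·(300−201)/(1963.57−1472.63) = 201 + 110.98·99/490.94 ≈ 223.38, so AQI = 223.
Sub-indices: PM2.5→86, O₃→37, PM10→104, CO→134, NO₂→223. Ranked high→low: 223, 134, 104, 86, 37. Second-highest sub-index = 134.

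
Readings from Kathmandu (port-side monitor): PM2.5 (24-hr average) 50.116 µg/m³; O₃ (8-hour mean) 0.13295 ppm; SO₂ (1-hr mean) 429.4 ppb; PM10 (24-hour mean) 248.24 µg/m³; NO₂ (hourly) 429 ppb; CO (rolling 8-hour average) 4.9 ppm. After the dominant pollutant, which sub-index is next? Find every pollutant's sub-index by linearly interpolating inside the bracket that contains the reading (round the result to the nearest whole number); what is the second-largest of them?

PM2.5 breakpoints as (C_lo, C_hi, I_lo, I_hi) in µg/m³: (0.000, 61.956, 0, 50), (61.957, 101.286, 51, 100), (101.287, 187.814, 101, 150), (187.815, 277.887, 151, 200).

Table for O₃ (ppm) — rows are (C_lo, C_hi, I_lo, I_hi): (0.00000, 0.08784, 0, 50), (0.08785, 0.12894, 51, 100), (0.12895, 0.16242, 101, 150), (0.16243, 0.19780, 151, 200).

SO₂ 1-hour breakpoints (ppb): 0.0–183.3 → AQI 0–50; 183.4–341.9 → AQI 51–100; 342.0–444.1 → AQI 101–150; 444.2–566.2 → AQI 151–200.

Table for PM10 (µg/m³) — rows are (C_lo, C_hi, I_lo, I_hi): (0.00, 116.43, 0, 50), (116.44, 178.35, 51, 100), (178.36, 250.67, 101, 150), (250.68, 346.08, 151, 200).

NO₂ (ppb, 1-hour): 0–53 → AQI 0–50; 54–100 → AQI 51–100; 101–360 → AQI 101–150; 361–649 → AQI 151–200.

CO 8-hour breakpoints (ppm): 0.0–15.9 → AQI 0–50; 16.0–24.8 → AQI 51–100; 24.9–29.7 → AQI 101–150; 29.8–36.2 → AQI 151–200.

PM2.5: 50.116 ∈ [0.000, 61.956] ↔ index [0, 50].
0 + (50.116−0.000)·(50−0)/(61.956−0.000) = 0 + 50.116·50/61.956 ≈ 40.44, so AQI = 40.
O₃ 0.13295: bracket 0.12895–0.16242 → index 101–150; slope 49/0.03347, offset 0.00400.
AQI = 101 + 49/0.03347·0.00400 ≈ 106.86 ⇒ 107.
SO₂: 429.4 ∈ [342.0, 444.1] ↔ index [101, 150].
101 + (429.4−342.0)·(150−101)/(444.1−342.0) = 101 + 87.4·49/102.1 ≈ 142.95, so AQI = 143.
PM10: 248.24 lies in 178.36–250.67, so I_lo=101, I_hi=150, C_lo=178.36, C_hi=250.67.
(150−101)/(250.67−178.36) × (248.24−178.36) + 101 = 49/72.31 × 69.88 + 101 ≈ 148.35 → 148.
NO₂: row 361–649 (AQI 151–200). (200−151)·(429−361)/(649−361) + 151 = 49·68/288 + 151 ≈ 162.57 → 163.
CO: row 0.0–15.9 (AQI 0–50). (50−0)·(4.9−0.0)/(15.9−0.0) + 0 = 50·4.9/15.9 + 0 ≈ 15.41 → 15.
Sub-indices: PM2.5→40, O₃→107, SO₂→143, PM10→148, NO₂→163, CO→15. Ranked high→low: 163, 148, 143, 107, 40, 15. Second-highest sub-index = 148.

148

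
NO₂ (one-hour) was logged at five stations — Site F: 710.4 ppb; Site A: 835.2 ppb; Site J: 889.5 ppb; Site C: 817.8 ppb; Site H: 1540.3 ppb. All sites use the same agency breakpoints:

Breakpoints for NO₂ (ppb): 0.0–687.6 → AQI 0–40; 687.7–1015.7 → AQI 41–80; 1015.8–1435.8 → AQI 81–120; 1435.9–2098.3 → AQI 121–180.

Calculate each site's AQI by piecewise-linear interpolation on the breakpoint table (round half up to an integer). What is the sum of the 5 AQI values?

354

Site F: 710.4 lies in 687.7–1015.7, so I_lo=41, I_hi=80, C_lo=687.7, C_hi=1015.7.
(80−41)/(1015.7−687.7) × (710.4−687.7) + 41 = 39/328.0 × 22.7 + 41 ≈ 43.70 → 44.
Site A 835.2: bracket 687.7–1015.7 → index 41–80; slope 39/328.0, offset 147.5.
AQI = 41 + 39/328.0·147.5 ≈ 58.54 ⇒ 59.
Site J: 889.5 ∈ [687.7, 1015.7] ↔ index [41, 80].
41 + (889.5−687.7)·(80−41)/(1015.7−687.7) = 41 + 201.8·39/328.0 ≈ 64.99, so AQI = 65.
Site C: row 687.7–1015.7 (AQI 41–80). (80−41)·(817.8−687.7)/(1015.7−687.7) + 41 = 39·130.1/328.0 + 41 ≈ 56.47 → 56.
Site H 1540.3: bracket 1435.9–2098.3 → index 121–180; slope 59/662.4, offset 104.4.
AQI = 121 + 59/662.4·104.4 ≈ 130.30 ⇒ 130.
AQIs: Site F=44, Site A=59, Site J=65, Site C=56, Site H=130. Sum = 44 + 59 + 65 + 56 + 130 = 354.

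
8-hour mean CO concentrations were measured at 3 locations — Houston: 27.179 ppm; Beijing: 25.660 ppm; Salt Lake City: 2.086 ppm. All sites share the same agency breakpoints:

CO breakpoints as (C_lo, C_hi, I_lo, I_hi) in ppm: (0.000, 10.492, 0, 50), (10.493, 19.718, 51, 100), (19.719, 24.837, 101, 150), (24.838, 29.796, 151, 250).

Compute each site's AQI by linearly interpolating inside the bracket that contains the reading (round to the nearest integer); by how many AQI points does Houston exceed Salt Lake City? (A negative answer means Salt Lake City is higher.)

Houston 27.179: bracket 24.838–29.796 → index 151–250; slope 99/4.958, offset 2.341.
AQI = 151 + 99/4.958·2.341 ≈ 197.74 ⇒ 198.
Beijing: 25.660 ∈ [24.838, 29.796] ↔ index [151, 250].
151 + (25.660−24.838)·(250−151)/(29.796−24.838) = 151 + 0.822·99/4.958 ≈ 167.41, so AQI = 167.
Salt Lake City: 2.086 lies in 0.000–10.492, so I_lo=0, I_hi=50, C_lo=0.000, C_hi=10.492.
(50−0)/(10.492−0.000) × (2.086−0.000) + 0 = 50/10.492 × 2.086 + 0 ≈ 9.94 → 10.
AQIs: Houston=198, Beijing=167, Salt Lake City=10. Houston (198) − Salt Lake City (10) = 188.

188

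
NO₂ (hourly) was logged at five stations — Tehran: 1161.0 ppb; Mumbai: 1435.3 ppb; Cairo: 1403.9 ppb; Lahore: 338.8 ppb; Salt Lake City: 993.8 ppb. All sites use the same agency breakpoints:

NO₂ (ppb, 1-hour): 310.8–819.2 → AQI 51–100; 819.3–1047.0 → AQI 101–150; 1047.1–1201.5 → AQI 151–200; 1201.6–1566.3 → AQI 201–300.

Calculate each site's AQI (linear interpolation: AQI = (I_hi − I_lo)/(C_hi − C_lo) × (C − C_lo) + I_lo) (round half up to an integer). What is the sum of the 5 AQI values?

Tehran: 1161.0 ∈ [1047.1, 1201.5] ↔ index [151, 200].
151 + (1161.0−1047.1)·(200−151)/(1201.5−1047.1) = 151 + 113.9·49/154.4 ≈ 187.15, so AQI = 187.
Mumbai: 1435.3 ∈ [1201.6, 1566.3] ↔ index [201, 300].
201 + (1435.3−1201.6)·(300−201)/(1566.3−1201.6) = 201 + 233.7·99/364.7 ≈ 264.44, so AQI = 264.
Cairo: row 1201.6–1566.3 (AQI 201–300). (300−201)·(1403.9−1201.6)/(1566.3−1201.6) + 201 = 99·202.3/364.7 + 201 ≈ 255.92 → 256.
Lahore 338.8: bracket 310.8–819.2 → index 51–100; slope 49/508.4, offset 28.0.
AQI = 51 + 49/508.4·28.0 ≈ 53.70 ⇒ 54.
Salt Lake City: 993.8 ∈ [819.3, 1047.0] ↔ index [101, 150].
101 + (993.8−819.3)·(150−101)/(1047.0−819.3) = 101 + 174.5·49/227.7 ≈ 138.55, so AQI = 139.
AQIs: Tehran=187, Mumbai=264, Cairo=256, Lahore=54, Salt Lake City=139. Sum = 187 + 264 + 256 + 54 + 139 = 900.

900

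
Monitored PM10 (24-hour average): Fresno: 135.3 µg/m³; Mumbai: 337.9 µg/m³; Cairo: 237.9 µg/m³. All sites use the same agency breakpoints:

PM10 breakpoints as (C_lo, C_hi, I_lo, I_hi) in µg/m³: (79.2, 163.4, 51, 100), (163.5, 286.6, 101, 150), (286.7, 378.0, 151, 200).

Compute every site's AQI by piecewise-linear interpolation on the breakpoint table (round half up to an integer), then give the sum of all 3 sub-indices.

Fresno: 135.3 ∈ [79.2, 163.4] ↔ index [51, 100].
51 + (135.3−79.2)·(100−51)/(163.4−79.2) = 51 + 56.1·49/84.2 ≈ 83.65, so AQI = 84.
Mumbai: row 286.7–378.0 (AQI 151–200). (200−151)·(337.9−286.7)/(378.0−286.7) + 151 = 49·51.2/91.3 + 151 ≈ 178.48 → 178.
Cairo: 237.9 lies in 163.5–286.6, so I_lo=101, I_hi=150, C_lo=163.5, C_hi=286.6.
(150−101)/(286.6−163.5) × (237.9−163.5) + 101 = 49/123.1 × 74.4 + 101 ≈ 130.61 → 131.
AQIs: Fresno=84, Mumbai=178, Cairo=131. Sum = 84 + 178 + 131 = 393.

393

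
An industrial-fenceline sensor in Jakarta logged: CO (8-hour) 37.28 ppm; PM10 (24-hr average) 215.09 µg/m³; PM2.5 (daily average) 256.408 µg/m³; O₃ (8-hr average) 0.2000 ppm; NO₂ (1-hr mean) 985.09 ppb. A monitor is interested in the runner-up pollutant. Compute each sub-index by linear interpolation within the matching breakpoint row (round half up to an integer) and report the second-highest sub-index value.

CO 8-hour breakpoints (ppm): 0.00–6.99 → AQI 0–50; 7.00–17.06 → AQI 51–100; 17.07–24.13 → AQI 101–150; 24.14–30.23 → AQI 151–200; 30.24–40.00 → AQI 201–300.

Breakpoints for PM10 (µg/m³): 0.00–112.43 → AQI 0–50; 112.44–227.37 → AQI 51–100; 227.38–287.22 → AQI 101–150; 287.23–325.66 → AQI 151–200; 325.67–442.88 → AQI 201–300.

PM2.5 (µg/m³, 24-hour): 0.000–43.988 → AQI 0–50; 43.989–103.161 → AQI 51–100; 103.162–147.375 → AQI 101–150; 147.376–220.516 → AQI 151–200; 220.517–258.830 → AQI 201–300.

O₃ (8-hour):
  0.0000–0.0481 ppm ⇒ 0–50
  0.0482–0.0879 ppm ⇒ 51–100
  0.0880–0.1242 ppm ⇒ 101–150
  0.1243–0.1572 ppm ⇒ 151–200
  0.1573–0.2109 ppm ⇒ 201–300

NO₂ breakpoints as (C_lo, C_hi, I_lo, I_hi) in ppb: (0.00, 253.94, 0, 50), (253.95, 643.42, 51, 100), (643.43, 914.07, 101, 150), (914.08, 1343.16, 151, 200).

280

CO 37.28: bracket 30.24–40.00 → index 201–300; slope 99/9.76, offset 7.04.
AQI = 201 + 99/9.76·7.04 ≈ 272.41 ⇒ 272.
PM10: 215.09 ∈ [112.44, 227.37] ↔ index [51, 100].
51 + (215.09−112.44)·(100−51)/(227.37−112.44) = 51 + 102.65·49/114.93 ≈ 94.76, so AQI = 95.
PM2.5 256.408: bracket 220.517–258.830 → index 201–300; slope 99/38.313, offset 35.891.
AQI = 201 + 99/38.313·35.891 ≈ 293.74 ⇒ 294.
O₃: 0.2000 lies in 0.1573–0.2109, so I_lo=201, I_hi=300, C_lo=0.1573, C_hi=0.2109.
(300−201)/(0.2109−0.1573) × (0.2000−0.1573) + 201 = 99/0.0536 × 0.0427 + 201 ≈ 279.87 → 280.
NO₂: row 914.08–1343.16 (AQI 151–200). (200−151)·(985.09−914.08)/(1343.16−914.08) + 151 = 49·71.01/429.08 + 151 ≈ 159.11 → 159.
Sub-indices: CO→272, PM10→95, PM2.5→294, O₃→280, NO₂→159. Ranked high→low: 294, 280, 272, 159, 95. Second-highest sub-index = 280.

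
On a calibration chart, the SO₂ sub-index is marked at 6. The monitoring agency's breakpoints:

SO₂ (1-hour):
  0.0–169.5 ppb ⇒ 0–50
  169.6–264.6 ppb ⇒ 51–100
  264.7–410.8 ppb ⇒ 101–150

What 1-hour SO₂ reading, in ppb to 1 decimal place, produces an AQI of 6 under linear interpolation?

AQI 6 lies in the 0–50 band, which corresponds to 0.0–169.5 ppb.
C = 0.0 + (6−0)×(169.5−0.0)/(50−0) = 0.0 + 6×169.5/50 ≈ 20.340 ppb → 20.3 ppb to 1 dp.

20.3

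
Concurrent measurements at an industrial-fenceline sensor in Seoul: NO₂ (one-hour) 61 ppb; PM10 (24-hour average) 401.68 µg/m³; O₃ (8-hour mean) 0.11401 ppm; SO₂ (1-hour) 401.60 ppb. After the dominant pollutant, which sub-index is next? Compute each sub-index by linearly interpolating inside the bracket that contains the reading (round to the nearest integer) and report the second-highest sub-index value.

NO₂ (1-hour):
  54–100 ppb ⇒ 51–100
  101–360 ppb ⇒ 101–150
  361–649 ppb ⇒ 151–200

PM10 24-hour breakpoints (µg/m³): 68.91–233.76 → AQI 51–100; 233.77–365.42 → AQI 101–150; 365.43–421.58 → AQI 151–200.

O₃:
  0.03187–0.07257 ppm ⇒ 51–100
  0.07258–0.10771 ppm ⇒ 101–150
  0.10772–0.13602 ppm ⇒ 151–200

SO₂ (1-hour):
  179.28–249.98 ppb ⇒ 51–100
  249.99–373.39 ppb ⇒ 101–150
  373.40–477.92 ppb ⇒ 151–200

NO₂: 61 ∈ [54, 100] ↔ index [51, 100].
51 + (61−54)·(100−51)/(100−54) = 51 + 7·49/46 ≈ 58.46, so AQI = 58.
PM10: 401.68 ∈ [365.43, 421.58] ↔ index [151, 200].
151 + (401.68−365.43)·(200−151)/(421.58−365.43) = 151 + 36.25·49/56.15 ≈ 182.63, so AQI = 183.
O₃: row 0.10772–0.13602 (AQI 151–200). (200−151)·(0.11401−0.10772)/(0.13602−0.10772) + 151 = 49·0.00629/0.02830 + 151 ≈ 161.89 → 162.
SO₂ 401.60: bracket 373.40–477.92 → index 151–200; slope 49/104.52, offset 28.20.
AQI = 151 + 49/104.52·28.20 ≈ 164.22 ⇒ 164.
Sub-indices: NO₂→58, PM10→183, O₃→162, SO₂→164. Ranked high→low: 183, 164, 162, 58. Second-highest sub-index = 164.

164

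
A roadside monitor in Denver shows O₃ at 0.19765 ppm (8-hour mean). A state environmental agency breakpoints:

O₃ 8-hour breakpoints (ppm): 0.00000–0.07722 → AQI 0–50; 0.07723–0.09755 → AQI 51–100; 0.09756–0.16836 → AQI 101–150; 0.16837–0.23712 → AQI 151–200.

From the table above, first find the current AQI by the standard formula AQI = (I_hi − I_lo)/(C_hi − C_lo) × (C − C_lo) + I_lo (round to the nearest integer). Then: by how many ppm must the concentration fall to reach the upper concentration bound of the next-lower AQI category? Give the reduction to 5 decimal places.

O₃: row 0.16837–0.23712 (AQI 151–200). (200−151)·(0.19765−0.16837)/(0.23712−0.16837) + 151 = 49·0.02928/0.06875 + 151 ≈ 171.87 → 172.
Current AQI 172 is in the Unhealthy range (151–200). The next-lower category tops out at AQI 150, whose upper concentration bound is 0.16836 ppm.
Reduction needed = 0.19765 − 0.16836 = 0.02929 ppm.

0.02929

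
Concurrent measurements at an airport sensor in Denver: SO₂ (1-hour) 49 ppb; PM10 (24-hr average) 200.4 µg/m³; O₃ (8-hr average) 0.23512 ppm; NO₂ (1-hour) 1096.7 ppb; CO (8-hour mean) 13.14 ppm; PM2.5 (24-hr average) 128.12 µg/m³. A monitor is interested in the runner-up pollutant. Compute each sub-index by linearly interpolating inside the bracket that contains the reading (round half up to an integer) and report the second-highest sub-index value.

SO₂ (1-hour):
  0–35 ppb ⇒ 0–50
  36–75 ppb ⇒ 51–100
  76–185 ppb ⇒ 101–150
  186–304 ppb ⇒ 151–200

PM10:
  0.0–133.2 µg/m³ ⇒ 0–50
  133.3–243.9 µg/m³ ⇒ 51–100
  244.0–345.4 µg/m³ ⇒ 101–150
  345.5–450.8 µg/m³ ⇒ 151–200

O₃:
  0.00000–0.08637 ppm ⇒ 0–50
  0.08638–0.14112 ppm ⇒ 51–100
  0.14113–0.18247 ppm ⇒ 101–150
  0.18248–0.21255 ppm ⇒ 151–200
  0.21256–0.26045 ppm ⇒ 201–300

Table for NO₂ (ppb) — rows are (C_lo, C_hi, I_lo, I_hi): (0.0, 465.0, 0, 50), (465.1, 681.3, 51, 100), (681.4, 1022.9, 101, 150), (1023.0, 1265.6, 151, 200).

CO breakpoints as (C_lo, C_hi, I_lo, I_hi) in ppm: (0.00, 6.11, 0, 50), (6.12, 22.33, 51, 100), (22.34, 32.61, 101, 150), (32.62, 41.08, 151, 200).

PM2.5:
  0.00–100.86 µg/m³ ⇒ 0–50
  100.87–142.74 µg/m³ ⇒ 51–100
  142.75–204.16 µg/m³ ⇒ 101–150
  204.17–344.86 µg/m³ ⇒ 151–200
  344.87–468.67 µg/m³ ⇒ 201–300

166

SO₂: 49 lies in 36–75, so I_lo=51, I_hi=100, C_lo=36, C_hi=75.
(100−51)/(75−36) × (49−36) + 51 = 49/39 × 13 + 51 ≈ 67.33 → 67.
PM10 200.4: bracket 133.3–243.9 → index 51–100; slope 49/110.6, offset 67.1.
AQI = 51 + 49/110.6·67.1 ≈ 80.73 ⇒ 81.
O₃ 0.23512: bracket 0.21256–0.26045 → index 201–300; slope 99/0.04789, offset 0.02256.
AQI = 201 + 99/0.04789·0.02256 ≈ 247.64 ⇒ 248.
NO₂ 1096.7: bracket 1023.0–1265.6 → index 151–200; slope 49/242.6, offset 73.7.
AQI = 151 + 49/242.6·73.7 ≈ 165.89 ⇒ 166.
CO: row 6.12–22.33 (AQI 51–100). (100−51)·(13.14−6.12)/(22.33−6.12) + 51 = 49·7.02/16.21 + 51 ≈ 72.22 → 72.
PM2.5 128.12: bracket 100.87–142.74 → index 51–100; slope 49/41.87, offset 27.25.
AQI = 51 + 49/41.87·27.25 ≈ 82.89 ⇒ 83.
Sub-indices: SO₂→67, PM10→81, O₃→248, NO₂→166, CO→72, PM2.5→83. Ranked high→low: 248, 166, 83, 81, 72, 67. Second-highest sub-index = 166.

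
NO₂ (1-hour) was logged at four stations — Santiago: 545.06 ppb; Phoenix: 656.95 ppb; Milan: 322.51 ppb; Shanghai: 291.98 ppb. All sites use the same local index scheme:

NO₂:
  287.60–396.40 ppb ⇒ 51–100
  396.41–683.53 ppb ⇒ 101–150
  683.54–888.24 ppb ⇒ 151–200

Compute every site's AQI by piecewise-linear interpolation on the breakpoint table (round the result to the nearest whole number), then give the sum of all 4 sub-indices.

Santiago: 545.06 lies in 396.41–683.53, so I_lo=101, I_hi=150, C_lo=396.41, C_hi=683.53.
(150−101)/(683.53−396.41) × (545.06−396.41) + 101 = 49/287.12 × 148.65 + 101 ≈ 126.37 → 126.
Phoenix: 656.95 ∈ [396.41, 683.53] ↔ index [101, 150].
101 + (656.95−396.41)·(150−101)/(683.53−396.41) = 101 + 260.54·49/287.12 ≈ 145.46, so AQI = 145.
Milan: row 287.60–396.40 (AQI 51–100). (100−51)·(322.51−287.60)/(396.40−287.60) + 51 = 49·34.91/108.80 + 51 ≈ 66.72 → 67.
Shanghai: 291.98 lies in 287.60–396.40, so I_lo=51, I_hi=100, C_lo=287.60, C_hi=396.40.
(100−51)/(396.40−287.60) × (291.98−287.60) + 51 = 49/108.80 × 4.38 + 51 ≈ 52.97 → 53.
AQIs: Santiago=126, Phoenix=145, Milan=67, Shanghai=53. Sum = 126 + 145 + 67 + 53 = 391.

391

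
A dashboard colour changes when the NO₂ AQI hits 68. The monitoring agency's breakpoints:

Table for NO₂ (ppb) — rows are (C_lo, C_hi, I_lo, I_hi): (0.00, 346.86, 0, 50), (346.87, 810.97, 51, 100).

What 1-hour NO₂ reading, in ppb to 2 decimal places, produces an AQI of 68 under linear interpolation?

AQI 68 lies in the 51–100 band, which corresponds to 346.87–810.97 ppb.
C = 346.87 + (68−51)×(810.97−346.87)/(100−51) = 346.87 + 17×464.10/49 ≈ 507.8843 ppb → 507.88 ppb to 2 dp.

507.88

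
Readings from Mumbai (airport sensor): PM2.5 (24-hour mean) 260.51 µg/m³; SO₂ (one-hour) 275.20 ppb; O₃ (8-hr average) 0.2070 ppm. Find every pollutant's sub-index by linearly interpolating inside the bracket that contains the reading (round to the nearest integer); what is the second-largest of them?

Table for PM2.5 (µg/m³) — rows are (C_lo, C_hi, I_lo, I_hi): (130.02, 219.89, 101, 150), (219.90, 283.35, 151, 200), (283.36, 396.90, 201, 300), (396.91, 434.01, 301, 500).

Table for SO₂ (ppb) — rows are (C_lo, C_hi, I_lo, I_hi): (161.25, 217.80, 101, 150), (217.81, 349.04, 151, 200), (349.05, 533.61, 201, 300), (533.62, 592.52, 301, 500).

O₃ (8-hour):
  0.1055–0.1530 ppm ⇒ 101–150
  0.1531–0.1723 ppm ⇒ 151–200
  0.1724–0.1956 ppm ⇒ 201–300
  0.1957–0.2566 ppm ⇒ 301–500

PM2.5 260.51: bracket 219.90–283.35 → index 151–200; slope 49/63.45, offset 40.61.
AQI = 151 + 49/63.45·40.61 ≈ 182.36 ⇒ 182.
SO₂ 275.20: bracket 217.81–349.04 → index 151–200; slope 49/131.23, offset 57.39.
AQI = 151 + 49/131.23·57.39 ≈ 172.43 ⇒ 172.
O₃: row 0.1957–0.2566 (AQI 301–500). (500−301)·(0.2070−0.1957)/(0.2566−0.1957) + 301 = 199·0.0113/0.0609 + 301 ≈ 337.92 → 338.
Sub-indices: PM2.5→182, SO₂→172, O₃→338. Ranked high→low: 338, 182, 172. Second-highest sub-index = 182.

182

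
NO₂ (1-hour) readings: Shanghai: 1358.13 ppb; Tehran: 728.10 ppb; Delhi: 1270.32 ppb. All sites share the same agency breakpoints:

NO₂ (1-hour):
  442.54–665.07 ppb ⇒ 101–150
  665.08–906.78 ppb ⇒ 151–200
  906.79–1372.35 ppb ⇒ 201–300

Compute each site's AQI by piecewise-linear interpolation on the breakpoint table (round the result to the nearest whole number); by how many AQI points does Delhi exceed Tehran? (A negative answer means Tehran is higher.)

Shanghai 1358.13: bracket 906.79–1372.35 → index 201–300; slope 99/465.56, offset 451.34.
AQI = 201 + 99/465.56·451.34 ≈ 296.98 ⇒ 297.
Tehran: 728.10 ∈ [665.08, 906.78] ↔ index [151, 200].
151 + (728.10−665.08)·(200−151)/(906.78−665.08) = 151 + 63.02·49/241.70 ≈ 163.78, so AQI = 164.
Delhi: 1270.32 ∈ [906.79, 1372.35] ↔ index [201, 300].
201 + (1270.32−906.79)·(300−201)/(1372.35−906.79) = 201 + 363.53·99/465.56 ≈ 278.30, so AQI = 278.
AQIs: Shanghai=297, Tehran=164, Delhi=278. Delhi (278) − Tehran (164) = 114.

114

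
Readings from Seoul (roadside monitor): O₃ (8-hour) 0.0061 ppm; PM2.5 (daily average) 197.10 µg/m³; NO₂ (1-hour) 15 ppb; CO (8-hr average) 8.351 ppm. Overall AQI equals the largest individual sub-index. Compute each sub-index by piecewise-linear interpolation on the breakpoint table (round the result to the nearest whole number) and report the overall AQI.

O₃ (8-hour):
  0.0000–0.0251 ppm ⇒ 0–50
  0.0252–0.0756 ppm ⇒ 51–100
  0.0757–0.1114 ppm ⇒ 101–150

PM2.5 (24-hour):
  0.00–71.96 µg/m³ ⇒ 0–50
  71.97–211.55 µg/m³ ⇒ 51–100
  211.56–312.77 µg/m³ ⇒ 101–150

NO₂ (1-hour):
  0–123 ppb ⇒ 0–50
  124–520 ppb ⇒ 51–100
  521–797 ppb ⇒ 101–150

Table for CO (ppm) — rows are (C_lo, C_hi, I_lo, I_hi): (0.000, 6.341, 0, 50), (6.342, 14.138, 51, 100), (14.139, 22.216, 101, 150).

95

O₃ 0.0061: bracket 0.0000–0.0251 → index 0–50; slope 50/0.0251, offset 0.0061.
AQI = 0 + 50/0.0251·0.0061 ≈ 12.15 ⇒ 12.
PM2.5 197.10: bracket 71.97–211.55 → index 51–100; slope 49/139.58, offset 125.13.
AQI = 51 + 49/139.58·125.13 ≈ 94.93 ⇒ 95.
NO₂: 15 ∈ [0, 123] ↔ index [0, 50].
0 + (15−0)·(50−0)/(123−0) = 0 + 15·50/123 ≈ 6.10, so AQI = 6.
CO: 8.351 lies in 6.342–14.138, so I_lo=51, I_hi=100, C_lo=6.342, C_hi=14.138.
(100−51)/(14.138−6.342) × (8.351−6.342) + 51 = 49/7.796 × 2.009 + 51 ≈ 63.63 → 64.
Sub-indices: O₃→12, PM2.5→95, NO₂→6, CO→64. Overall AQI = max = 95; dominant pollutant is PM2.5.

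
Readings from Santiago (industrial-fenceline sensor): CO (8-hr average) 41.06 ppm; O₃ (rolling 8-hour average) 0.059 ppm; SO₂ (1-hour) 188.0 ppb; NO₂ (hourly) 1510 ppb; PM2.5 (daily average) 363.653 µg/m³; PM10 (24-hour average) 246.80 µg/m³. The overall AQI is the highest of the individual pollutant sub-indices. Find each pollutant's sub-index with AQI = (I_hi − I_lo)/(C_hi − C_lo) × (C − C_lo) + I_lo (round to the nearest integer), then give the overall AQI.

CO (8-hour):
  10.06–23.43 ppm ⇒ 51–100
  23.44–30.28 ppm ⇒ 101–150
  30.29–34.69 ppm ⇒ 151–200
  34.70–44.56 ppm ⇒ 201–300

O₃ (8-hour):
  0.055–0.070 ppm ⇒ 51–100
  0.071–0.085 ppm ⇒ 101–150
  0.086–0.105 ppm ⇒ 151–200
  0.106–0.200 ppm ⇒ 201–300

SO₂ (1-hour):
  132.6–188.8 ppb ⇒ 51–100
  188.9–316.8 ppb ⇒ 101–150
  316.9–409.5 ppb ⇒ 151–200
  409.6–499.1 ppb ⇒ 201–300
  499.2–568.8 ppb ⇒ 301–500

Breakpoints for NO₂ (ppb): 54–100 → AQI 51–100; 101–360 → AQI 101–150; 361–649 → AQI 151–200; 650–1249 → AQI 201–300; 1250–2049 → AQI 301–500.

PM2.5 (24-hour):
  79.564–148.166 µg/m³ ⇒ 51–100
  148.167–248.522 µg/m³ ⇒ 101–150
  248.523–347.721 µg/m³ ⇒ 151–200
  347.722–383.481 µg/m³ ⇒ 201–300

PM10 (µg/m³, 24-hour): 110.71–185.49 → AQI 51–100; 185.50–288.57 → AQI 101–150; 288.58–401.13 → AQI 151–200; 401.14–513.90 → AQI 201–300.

CO: 41.06 lies in 34.70–44.56, so I_lo=201, I_hi=300, C_lo=34.70, C_hi=44.56.
(300−201)/(44.56−34.70) × (41.06−34.70) + 201 = 99/9.86 × 6.36 + 201 ≈ 264.86 → 265.
O₃: row 0.055–0.070 (AQI 51–100). (100−51)·(0.059−0.055)/(0.070−0.055) + 51 = 49·0.004/0.015 + 51 ≈ 64.07 → 64.
SO₂: 188.0 lies in 132.6–188.8, so I_lo=51, I_hi=100, C_lo=132.6, C_hi=188.8.
(100−51)/(188.8−132.6) × (188.0−132.6) + 51 = 49/56.2 × 55.4 + 51 ≈ 99.30 → 99.
NO₂: 1510 lies in 1250–2049, so I_lo=301, I_hi=500, C_lo=1250, C_hi=2049.
(500−301)/(2049−1250) × (1510−1250) + 301 = 199/799 × 260 + 301 ≈ 365.76 → 366.
PM2.5: 363.653 ∈ [347.722, 383.481] ↔ index [201, 300].
201 + (363.653−347.722)·(300−201)/(383.481−347.722) = 201 + 15.931·99/35.759 ≈ 245.11, so AQI = 245.
PM10: row 185.50–288.57 (AQI 101–150). (150−101)·(246.80−185.50)/(288.57−185.50) + 101 = 49·61.30/103.07 + 101 ≈ 130.14 → 130.
Sub-indices: CO→265, O₃→64, SO₂→99, NO₂→366, PM2.5→245, PM10→130. Overall AQI = max = 366; dominant pollutant is NO₂.

366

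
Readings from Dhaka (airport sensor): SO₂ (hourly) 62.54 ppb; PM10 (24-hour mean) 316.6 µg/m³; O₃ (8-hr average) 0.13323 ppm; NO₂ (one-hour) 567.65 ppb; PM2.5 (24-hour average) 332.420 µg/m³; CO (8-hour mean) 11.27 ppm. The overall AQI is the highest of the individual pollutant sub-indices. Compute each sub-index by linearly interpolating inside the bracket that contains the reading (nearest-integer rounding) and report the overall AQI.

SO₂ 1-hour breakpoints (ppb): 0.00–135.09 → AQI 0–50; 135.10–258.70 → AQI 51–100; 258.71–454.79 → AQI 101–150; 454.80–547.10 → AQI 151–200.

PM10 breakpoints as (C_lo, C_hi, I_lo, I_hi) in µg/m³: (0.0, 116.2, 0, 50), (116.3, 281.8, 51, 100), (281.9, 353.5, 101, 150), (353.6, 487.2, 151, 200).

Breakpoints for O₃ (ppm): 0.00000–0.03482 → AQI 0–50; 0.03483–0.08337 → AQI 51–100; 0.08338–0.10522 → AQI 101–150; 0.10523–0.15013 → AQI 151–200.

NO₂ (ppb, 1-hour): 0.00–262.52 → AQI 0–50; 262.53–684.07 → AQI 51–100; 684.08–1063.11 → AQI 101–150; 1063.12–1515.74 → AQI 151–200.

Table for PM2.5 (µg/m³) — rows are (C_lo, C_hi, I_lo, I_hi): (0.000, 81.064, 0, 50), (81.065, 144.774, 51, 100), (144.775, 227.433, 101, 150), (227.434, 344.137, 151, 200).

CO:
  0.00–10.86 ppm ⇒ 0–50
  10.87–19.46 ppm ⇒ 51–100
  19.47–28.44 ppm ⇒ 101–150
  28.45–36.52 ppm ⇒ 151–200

195

SO₂ 62.54: bracket 0.00–135.09 → index 0–50; slope 50/135.09, offset 62.54.
AQI = 0 + 50/135.09·62.54 ≈ 23.15 ⇒ 23.
PM10: 316.6 lies in 281.9–353.5, so I_lo=101, I_hi=150, C_lo=281.9, C_hi=353.5.
(150−101)/(353.5−281.9) × (316.6−281.9) + 101 = 49/71.6 × 34.7 + 101 ≈ 124.75 → 125.
O₃: 0.13323 lies in 0.10523–0.15013, so I_lo=151, I_hi=200, C_lo=0.10523, C_hi=0.15013.
(200−151)/(0.15013−0.10523) × (0.13323−0.10523) + 151 = 49/0.04490 × 0.02800 + 151 ≈ 181.56 → 182.
NO₂: row 262.53–684.07 (AQI 51–100). (100−51)·(567.65−262.53)/(684.07−262.53) + 51 = 49·305.12/421.54 + 51 ≈ 86.47 → 86.
PM2.5: row 227.434–344.137 (AQI 151–200). (200−151)·(332.420−227.434)/(344.137−227.434) + 151 = 49·104.986/116.703 + 151 ≈ 195.08 → 195.
CO: row 10.87–19.46 (AQI 51–100). (100−51)·(11.27−10.87)/(19.46−10.87) + 51 = 49·0.40/8.59 + 51 ≈ 53.28 → 53.
Sub-indices: SO₂→23, PM10→125, O₃→182, NO₂→86, PM2.5→195, CO→53. Overall AQI = max = 195; dominant pollutant is PM2.5.
AQI 195: Unhealthy.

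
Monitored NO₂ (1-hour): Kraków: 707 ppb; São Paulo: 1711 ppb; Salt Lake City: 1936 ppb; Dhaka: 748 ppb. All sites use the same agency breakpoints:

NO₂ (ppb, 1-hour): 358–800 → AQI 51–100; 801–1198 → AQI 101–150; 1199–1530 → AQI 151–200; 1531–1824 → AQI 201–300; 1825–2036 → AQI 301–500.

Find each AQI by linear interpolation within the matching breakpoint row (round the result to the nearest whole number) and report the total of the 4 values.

Kraków: row 358–800 (AQI 51–100). (100−51)·(707−358)/(800−358) + 51 = 49·349/442 + 51 ≈ 89.69 → 90.
São Paulo: row 1531–1824 (AQI 201–300). (300−201)·(1711−1531)/(1824−1531) + 201 = 99·180/293 + 201 ≈ 261.82 → 262.
Salt Lake City: 1936 lies in 1825–2036, so I_lo=301, I_hi=500, C_lo=1825, C_hi=2036.
(500−301)/(2036−1825) × (1936−1825) + 301 = 199/211 × 111 + 301 ≈ 405.69 → 406.
Dhaka: 748 lies in 358–800, so I_lo=51, I_hi=100, C_lo=358, C_hi=800.
(100−51)/(800−358) × (748−358) + 51 = 49/442 × 390 + 51 ≈ 94.24 → 94.
AQIs: Kraków=90, São Paulo=262, Salt Lake City=406, Dhaka=94. Sum = 90 + 262 + 406 + 94 = 852.

852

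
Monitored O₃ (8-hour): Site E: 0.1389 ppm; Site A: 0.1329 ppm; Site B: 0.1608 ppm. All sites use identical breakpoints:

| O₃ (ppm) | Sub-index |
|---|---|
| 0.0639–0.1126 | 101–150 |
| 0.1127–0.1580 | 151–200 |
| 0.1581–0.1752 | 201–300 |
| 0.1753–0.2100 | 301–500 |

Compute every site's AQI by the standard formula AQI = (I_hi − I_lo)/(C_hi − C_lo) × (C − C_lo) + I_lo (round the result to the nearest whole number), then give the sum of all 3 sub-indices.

569

Site E: 0.1389 lies in 0.1127–0.1580, so I_lo=151, I_hi=200, C_lo=0.1127, C_hi=0.1580.
(200−151)/(0.1580−0.1127) × (0.1389−0.1127) + 151 = 49/0.0453 × 0.0262 + 151 ≈ 179.34 → 179.
Site A: 0.1329 ∈ [0.1127, 0.1580] ↔ index [151, 200].
151 + (0.1329−0.1127)·(200−151)/(0.1580−0.1127) = 151 + 0.0202·49/0.0453 ≈ 172.85, so AQI = 173.
Site B: 0.1608 ∈ [0.1581, 0.1752] ↔ index [201, 300].
201 + (0.1608−0.1581)·(300−201)/(0.1752−0.1581) = 201 + 0.0027·99/0.0171 ≈ 216.63, so AQI = 217.
AQIs: Site E=179, Site A=173, Site B=217. Sum = 179 + 173 + 217 = 569.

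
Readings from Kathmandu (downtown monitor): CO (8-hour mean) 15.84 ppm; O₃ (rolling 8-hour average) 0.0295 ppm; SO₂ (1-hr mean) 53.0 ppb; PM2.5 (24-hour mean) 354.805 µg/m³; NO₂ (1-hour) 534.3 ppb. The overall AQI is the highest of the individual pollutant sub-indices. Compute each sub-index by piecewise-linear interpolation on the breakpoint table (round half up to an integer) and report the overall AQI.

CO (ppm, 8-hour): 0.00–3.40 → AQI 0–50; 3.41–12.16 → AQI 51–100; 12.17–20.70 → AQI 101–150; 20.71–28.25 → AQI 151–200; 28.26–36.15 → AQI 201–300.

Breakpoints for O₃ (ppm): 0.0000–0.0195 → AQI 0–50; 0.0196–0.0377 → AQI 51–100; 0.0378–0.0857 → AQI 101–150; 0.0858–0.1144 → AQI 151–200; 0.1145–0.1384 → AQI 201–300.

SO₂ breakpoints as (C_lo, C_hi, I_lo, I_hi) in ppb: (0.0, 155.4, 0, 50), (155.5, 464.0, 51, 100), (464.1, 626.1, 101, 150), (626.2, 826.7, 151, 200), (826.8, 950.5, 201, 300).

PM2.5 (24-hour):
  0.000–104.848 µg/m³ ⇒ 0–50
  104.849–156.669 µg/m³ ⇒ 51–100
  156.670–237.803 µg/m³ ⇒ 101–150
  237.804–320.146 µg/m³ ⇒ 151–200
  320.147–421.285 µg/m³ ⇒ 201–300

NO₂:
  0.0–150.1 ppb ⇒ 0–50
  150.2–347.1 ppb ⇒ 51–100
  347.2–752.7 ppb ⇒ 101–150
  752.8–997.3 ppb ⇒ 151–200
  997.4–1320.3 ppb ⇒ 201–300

CO: row 12.17–20.70 (AQI 101–150). (150−101)·(15.84−12.17)/(20.70−12.17) + 101 = 49·3.67/8.53 + 101 ≈ 122.08 → 122.
O₃ 0.0295: bracket 0.0196–0.0377 → index 51–100; slope 49/0.0181, offset 0.0099.
AQI = 51 + 49/0.0181·0.0099 ≈ 77.80 ⇒ 78.
SO₂ 53.0: bracket 0.0–155.4 → index 0–50; slope 50/155.4, offset 53.0.
AQI = 0 + 50/155.4·53.0 ≈ 17.05 ⇒ 17.
PM2.5 354.805: bracket 320.147–421.285 → index 201–300; slope 99/101.138, offset 34.658.
AQI = 201 + 99/101.138·34.658 ≈ 234.93 ⇒ 235.
NO₂: 534.3 ∈ [347.2, 752.7] ↔ index [101, 150].
101 + (534.3−347.2)·(150−101)/(752.7−347.2) = 101 + 187.1·49/405.5 ≈ 123.61, so AQI = 124.
Sub-indices: CO→122, O₃→78, SO₂→17, PM2.5→235, NO₂→124. Overall AQI = max = 235; dominant pollutant is PM2.5.
AQI 235: Very Unhealthy.

235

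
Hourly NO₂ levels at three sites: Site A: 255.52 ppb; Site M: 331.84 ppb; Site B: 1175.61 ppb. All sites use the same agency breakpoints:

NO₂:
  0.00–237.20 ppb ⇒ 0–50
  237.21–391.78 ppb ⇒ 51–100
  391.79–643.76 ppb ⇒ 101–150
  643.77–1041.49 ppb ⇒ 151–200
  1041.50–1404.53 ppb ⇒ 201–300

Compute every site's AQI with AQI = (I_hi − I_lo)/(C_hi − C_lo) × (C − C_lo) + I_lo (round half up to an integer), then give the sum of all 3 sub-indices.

376

Site A: 255.52 ∈ [237.21, 391.78] ↔ index [51, 100].
51 + (255.52−237.21)·(100−51)/(391.78−237.21) = 51 + 18.31·49/154.57 ≈ 56.80, so AQI = 57.
Site M: row 237.21–391.78 (AQI 51–100). (100−51)·(331.84−237.21)/(391.78−237.21) + 51 = 49·94.63/154.57 + 51 ≈ 81.00 → 81.
Site B 1175.61: bracket 1041.50–1404.53 → index 201–300; slope 99/363.03, offset 134.11.
AQI = 201 + 99/363.03·134.11 ≈ 237.57 ⇒ 238.
AQIs: Site A=57, Site M=81, Site B=238. Sum = 57 + 81 + 238 = 376.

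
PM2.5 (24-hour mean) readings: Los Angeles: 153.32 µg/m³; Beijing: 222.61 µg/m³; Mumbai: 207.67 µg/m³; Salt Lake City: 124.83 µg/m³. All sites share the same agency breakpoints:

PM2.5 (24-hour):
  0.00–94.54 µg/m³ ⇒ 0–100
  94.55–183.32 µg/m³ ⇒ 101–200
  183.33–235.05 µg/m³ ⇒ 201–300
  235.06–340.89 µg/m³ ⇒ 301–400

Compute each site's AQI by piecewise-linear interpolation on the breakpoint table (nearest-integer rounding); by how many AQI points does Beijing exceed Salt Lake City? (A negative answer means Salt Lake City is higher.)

141

Los Angeles: 153.32 lies in 94.55–183.32, so I_lo=101, I_hi=200, C_lo=94.55, C_hi=183.32.
(200−101)/(183.32−94.55) × (153.32−94.55) + 101 = 99/88.77 × 58.77 + 101 ≈ 166.54 → 167.
Beijing 222.61: bracket 183.33–235.05 → index 201–300; slope 99/51.72, offset 39.28.
AQI = 201 + 99/51.72·39.28 ≈ 276.19 ⇒ 276.
Mumbai: 207.67 ∈ [183.33, 235.05] ↔ index [201, 300].
201 + (207.67−183.33)·(300−201)/(235.05−183.33) = 201 + 24.34·99/51.72 ≈ 247.59, so AQI = 248.
Salt Lake City 124.83: bracket 94.55–183.32 → index 101–200; slope 99/88.77, offset 30.28.
AQI = 101 + 99/88.77·30.28 ≈ 134.77 ⇒ 135.
AQIs: Los Angeles=167, Beijing=276, Mumbai=248, Salt Lake City=135. Beijing (276) − Salt Lake City (135) = 141.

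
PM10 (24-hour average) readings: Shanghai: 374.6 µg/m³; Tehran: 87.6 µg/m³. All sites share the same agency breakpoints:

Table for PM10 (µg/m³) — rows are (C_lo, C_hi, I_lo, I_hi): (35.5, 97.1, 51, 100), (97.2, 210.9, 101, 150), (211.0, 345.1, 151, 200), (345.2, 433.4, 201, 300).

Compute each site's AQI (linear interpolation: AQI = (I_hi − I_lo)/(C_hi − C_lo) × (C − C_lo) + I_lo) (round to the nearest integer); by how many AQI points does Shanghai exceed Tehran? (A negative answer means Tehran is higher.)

142

Shanghai 374.6: bracket 345.2–433.4 → index 201–300; slope 99/88.2, offset 29.4.
AQI = 201 + 99/88.2·29.4 ≈ 234.00 ⇒ 234.
Tehran 87.6: bracket 35.5–97.1 → index 51–100; slope 49/61.6, offset 52.1.
AQI = 51 + 49/61.6·52.1 ≈ 92.44 ⇒ 92.
AQIs: Shanghai=234, Tehran=92. Shanghai (234) − Tehran (92) = 142.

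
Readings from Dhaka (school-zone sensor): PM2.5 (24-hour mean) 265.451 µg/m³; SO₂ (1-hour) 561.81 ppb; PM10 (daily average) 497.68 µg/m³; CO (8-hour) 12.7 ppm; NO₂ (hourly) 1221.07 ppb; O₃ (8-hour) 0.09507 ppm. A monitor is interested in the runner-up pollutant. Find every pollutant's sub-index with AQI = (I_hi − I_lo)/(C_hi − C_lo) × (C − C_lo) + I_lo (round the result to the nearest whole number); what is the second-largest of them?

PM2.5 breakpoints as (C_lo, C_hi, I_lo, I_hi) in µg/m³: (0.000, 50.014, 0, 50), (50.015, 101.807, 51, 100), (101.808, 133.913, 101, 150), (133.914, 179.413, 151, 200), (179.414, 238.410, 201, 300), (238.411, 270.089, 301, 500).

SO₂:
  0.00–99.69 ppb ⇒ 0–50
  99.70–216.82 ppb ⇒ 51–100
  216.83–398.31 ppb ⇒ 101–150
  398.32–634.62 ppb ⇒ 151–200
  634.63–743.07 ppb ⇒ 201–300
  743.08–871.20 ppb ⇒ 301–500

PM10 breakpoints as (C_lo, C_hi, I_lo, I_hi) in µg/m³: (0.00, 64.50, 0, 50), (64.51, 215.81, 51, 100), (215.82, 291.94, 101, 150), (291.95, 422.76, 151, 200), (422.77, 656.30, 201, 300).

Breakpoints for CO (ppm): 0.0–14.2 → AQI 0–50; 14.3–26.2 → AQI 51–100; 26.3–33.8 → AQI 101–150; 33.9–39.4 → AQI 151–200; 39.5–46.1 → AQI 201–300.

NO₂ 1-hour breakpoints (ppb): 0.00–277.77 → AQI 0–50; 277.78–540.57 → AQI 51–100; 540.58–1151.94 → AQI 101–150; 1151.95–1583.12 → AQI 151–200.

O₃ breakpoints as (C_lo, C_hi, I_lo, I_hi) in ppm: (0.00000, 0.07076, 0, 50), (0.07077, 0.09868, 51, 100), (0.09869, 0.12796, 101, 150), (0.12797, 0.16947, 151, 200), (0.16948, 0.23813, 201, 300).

233

PM2.5 265.451: bracket 238.411–270.089 → index 301–500; slope 199/31.678, offset 27.040.
AQI = 301 + 199/31.678·27.040 ≈ 470.86 ⇒ 471.
SO₂: 561.81 ∈ [398.32, 634.62] ↔ index [151, 200].
151 + (561.81−398.32)·(200−151)/(634.62−398.32) = 151 + 163.49·49/236.30 ≈ 184.90, so AQI = 185.
PM10: row 422.77–656.30 (AQI 201–300). (300−201)·(497.68−422.77)/(656.30−422.77) + 201 = 99·74.91/233.53 + 201 ≈ 232.76 → 233.
CO 12.7: bracket 0.0–14.2 → index 0–50; slope 50/14.2, offset 12.7.
AQI = 0 + 50/14.2·12.7 ≈ 44.72 ⇒ 45.
NO₂: 1221.07 lies in 1151.95–1583.12, so I_lo=151, I_hi=200, C_lo=1151.95, C_hi=1583.12.
(200−151)/(1583.12−1151.95) × (1221.07−1151.95) + 151 = 49/431.17 × 69.12 + 151 ≈ 158.86 → 159.
O₃: 0.09507 ∈ [0.07077, 0.09868] ↔ index [51, 100].
51 + (0.09507−0.07077)·(100−51)/(0.09868−0.07077) = 51 + 0.02430·49/0.02791 ≈ 93.66, so AQI = 94.
Sub-indices: PM2.5→471, SO₂→185, PM10→233, CO→45, NO₂→159, O₃→94. Ranked high→low: 471, 233, 185, 159, 94, 45. Second-highest sub-index = 233.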